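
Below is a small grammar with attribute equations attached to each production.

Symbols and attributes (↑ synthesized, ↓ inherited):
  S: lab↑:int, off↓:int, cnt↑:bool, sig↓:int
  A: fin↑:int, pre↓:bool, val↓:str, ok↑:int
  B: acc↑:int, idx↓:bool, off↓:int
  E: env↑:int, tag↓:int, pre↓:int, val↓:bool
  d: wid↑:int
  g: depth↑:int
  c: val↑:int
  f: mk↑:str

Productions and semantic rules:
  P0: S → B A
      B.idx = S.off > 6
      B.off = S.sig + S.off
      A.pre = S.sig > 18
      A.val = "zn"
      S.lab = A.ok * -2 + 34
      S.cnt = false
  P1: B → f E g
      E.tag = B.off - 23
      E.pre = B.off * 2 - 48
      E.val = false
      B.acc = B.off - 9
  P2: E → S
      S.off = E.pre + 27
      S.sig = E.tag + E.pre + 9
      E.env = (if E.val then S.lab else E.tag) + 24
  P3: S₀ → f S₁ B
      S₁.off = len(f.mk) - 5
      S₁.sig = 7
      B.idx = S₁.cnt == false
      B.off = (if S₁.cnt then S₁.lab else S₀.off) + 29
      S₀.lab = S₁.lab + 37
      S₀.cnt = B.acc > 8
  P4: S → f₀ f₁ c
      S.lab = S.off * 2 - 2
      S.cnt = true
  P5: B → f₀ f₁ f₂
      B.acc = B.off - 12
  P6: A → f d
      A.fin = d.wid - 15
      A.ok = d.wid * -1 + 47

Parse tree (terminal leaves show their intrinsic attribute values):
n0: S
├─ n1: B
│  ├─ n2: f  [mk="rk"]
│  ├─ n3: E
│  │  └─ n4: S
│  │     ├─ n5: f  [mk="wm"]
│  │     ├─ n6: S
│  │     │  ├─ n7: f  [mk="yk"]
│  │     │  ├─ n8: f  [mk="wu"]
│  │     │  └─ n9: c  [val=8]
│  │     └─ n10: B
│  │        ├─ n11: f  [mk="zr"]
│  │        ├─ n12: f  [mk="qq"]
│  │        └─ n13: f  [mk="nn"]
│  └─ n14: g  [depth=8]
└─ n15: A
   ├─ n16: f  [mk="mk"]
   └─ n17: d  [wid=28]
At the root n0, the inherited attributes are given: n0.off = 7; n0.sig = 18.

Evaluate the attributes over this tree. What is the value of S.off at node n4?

29

1. n0.off = 7  [given at root]
2. n0.sig = 18  [given at root]
3. n1.idx = true  [S.off > 6]
4. n1.off = 25  [S.sig + S.off]
5. n2.mk = "rk"  [terminal]
6. n3.tag = 2  [B.off - 23]
7. n3.pre = 2  [B.off * 2 - 48]
8. n3.val = false  [false]
9. n4.off = 29  [E.pre + 27]
10. n4.sig = 13  [E.tag + E.pre + 9]
11. n5.mk = "wm"  [terminal]
12. n6.off = -3  [len(f.mk) - 5]
13. n6.sig = 7  [7]
14. n7.mk = "yk"  [terminal]
15. n8.mk = "wu"  [terminal]
16. n9.val = 8  [terminal]
17. n6.lab = -8  [S.off * 2 - 2]
18. n6.cnt = true  [true]
19. n10.idx = false  [S₁.cnt == false]
20. n10.off = 21  [(if S₁.cnt then S₁.lab else S₀.off) + 29]
21. n11.mk = "zr"  [terminal]
22. n12.mk = "qq"  [terminal]
23. n13.mk = "nn"  [terminal]
24. n10.acc = 9  [B.off - 12]
25. n4.lab = 29  [S₁.lab + 37]
26. n4.cnt = true  [B.acc > 8]
27. n3.env = 26  [(if E.val then S.lab else E.tag) + 24]
28. n14.depth = 8  [terminal]
29. n1.acc = 16  [B.off - 9]
30. n15.pre = false  [S.sig > 18]
31. n15.val = "zn"  ["zn"]
32. n16.mk = "mk"  [terminal]
33. n17.wid = 28  [terminal]
34. n15.fin = 13  [d.wid - 15]
35. n15.ok = 19  [d.wid * -1 + 47]
36. n0.lab = -4  [A.ok * -2 + 34]
37. n0.cnt = false  [false]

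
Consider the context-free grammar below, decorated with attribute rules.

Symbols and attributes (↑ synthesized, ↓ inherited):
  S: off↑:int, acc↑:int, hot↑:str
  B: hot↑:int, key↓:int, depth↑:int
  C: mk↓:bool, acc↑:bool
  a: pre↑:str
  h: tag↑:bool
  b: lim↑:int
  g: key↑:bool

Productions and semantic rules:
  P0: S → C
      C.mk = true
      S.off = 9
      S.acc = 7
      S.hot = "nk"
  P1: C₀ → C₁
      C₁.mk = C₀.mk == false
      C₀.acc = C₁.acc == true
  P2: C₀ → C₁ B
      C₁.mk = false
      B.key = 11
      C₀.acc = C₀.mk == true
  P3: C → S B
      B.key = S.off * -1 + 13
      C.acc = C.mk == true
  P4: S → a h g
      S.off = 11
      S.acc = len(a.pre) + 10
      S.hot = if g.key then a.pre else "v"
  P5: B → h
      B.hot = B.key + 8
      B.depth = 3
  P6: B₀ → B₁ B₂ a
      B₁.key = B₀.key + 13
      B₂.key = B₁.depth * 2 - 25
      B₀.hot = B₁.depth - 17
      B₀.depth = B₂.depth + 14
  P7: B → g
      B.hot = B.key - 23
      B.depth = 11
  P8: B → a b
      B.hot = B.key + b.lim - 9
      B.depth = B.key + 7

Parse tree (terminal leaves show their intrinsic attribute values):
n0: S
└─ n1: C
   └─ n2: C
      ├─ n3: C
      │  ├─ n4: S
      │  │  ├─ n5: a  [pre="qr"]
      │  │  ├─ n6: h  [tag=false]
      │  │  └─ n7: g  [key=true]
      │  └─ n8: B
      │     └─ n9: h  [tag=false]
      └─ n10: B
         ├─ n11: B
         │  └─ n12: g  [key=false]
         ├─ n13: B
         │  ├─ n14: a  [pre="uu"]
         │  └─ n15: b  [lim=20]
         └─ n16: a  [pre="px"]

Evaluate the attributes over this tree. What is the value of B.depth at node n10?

18

1. n1.mk = true  [true]
2. n2.mk = false  [C₀.mk == false]
3. n3.mk = false  [false]
4. n5.pre = "qr"  [terminal]
5. n6.tag = false  [terminal]
6. n7.key = true  [terminal]
7. n4.off = 11  [11]
8. n4.acc = 12  [len(a.pre) + 10]
9. n4.hot = "qr"  [if g.key then a.pre else "v"]
10. n8.key = 2  [S.off * -1 + 13]
11. n9.tag = false  [terminal]
12. n8.hot = 10  [B.key + 8]
13. n8.depth = 3  [3]
14. n3.acc = false  [C.mk == true]
15. n10.key = 11  [11]
16. n11.key = 24  [B₀.key + 13]
17. n12.key = false  [terminal]
18. n11.hot = 1  [B.key - 23]
19. n11.depth = 11  [11]
20. n13.key = -3  [B₁.depth * 2 - 25]
21. n14.pre = "uu"  [terminal]
22. n15.lim = 20  [terminal]
23. n13.hot = 8  [B.key + b.lim - 9]
24. n13.depth = 4  [B.key + 7]
25. n16.pre = "px"  [terminal]
26. n10.hot = -6  [B₁.depth - 17]
27. n10.depth = 18  [B₂.depth + 14]
28. n2.acc = false  [C₀.mk == true]
29. n1.acc = false  [C₁.acc == true]
30. n0.off = 9  [9]
31. n0.acc = 7  [7]
32. n0.hot = "nk"  ["nk"]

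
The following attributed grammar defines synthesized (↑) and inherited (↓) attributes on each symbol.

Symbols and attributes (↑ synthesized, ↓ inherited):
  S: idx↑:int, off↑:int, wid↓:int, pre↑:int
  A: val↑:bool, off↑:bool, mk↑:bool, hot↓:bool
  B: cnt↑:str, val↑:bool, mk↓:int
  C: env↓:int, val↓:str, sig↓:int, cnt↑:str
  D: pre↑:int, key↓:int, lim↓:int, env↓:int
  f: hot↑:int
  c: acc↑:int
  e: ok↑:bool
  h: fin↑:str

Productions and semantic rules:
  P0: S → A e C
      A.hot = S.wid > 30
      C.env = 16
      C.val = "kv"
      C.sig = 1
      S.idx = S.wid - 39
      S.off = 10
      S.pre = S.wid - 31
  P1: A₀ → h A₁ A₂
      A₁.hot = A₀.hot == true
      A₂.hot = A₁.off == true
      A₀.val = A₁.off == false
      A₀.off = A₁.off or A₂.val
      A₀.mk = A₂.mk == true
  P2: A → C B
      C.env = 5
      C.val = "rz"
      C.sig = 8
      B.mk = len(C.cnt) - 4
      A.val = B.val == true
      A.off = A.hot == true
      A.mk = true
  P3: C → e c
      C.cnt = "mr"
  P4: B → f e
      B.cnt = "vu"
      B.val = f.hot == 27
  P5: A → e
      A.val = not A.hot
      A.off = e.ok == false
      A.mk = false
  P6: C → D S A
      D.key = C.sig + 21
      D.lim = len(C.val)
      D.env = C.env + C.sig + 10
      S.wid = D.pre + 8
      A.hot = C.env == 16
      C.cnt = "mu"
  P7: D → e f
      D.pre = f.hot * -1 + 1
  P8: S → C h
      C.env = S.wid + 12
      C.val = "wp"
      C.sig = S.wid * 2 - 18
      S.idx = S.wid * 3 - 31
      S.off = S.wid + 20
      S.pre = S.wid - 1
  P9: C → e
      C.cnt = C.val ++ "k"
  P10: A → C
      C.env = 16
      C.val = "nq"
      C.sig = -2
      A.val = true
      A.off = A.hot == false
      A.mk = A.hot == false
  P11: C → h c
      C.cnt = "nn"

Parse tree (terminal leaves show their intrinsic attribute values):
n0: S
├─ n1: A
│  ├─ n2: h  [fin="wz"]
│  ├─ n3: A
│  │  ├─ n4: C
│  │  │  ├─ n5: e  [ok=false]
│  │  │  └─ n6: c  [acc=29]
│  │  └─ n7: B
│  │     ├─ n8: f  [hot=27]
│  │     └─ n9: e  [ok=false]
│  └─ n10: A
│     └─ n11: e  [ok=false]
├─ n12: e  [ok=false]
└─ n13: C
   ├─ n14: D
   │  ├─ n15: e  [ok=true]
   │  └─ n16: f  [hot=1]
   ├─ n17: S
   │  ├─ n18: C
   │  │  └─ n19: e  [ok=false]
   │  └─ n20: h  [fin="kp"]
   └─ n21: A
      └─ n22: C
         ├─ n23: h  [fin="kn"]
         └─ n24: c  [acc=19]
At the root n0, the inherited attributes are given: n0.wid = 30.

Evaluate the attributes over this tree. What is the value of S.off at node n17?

1. n0.wid = 30  [given at root]
2. n1.hot = false  [S.wid > 30]
3. n2.fin = "wz"  [terminal]
4. n3.hot = false  [A₀.hot == true]
5. n4.env = 5  [5]
6. n4.val = "rz"  ["rz"]
7. n4.sig = 8  [8]
8. n5.ok = false  [terminal]
9. n6.acc = 29  [terminal]
10. n4.cnt = "mr"  ["mr"]
11. n7.mk = -2  [len(C.cnt) - 4]
12. n8.hot = 27  [terminal]
13. n9.ok = false  [terminal]
14. n7.cnt = "vu"  ["vu"]
15. n7.val = true  [f.hot == 27]
16. n3.val = true  [B.val == true]
17. n3.off = false  [A.hot == true]
18. n3.mk = true  [true]
19. n10.hot = false  [A₁.off == true]
20. n11.ok = false  [terminal]
21. n10.val = true  [not A.hot]
22. n10.off = true  [e.ok == false]
23. n10.mk = false  [false]
24. n1.val = true  [A₁.off == false]
25. n1.off = true  [A₁.off or A₂.val]
26. n1.mk = false  [A₂.mk == true]
27. n12.ok = false  [terminal]
28. n13.env = 16  [16]
29. n13.val = "kv"  ["kv"]
30. n13.sig = 1  [1]
31. n14.key = 22  [C.sig + 21]
32. n14.lim = 2  [len(C.val)]
33. n14.env = 27  [C.env + C.sig + 10]
34. n15.ok = true  [terminal]
35. n16.hot = 1  [terminal]
36. n14.pre = 0  [f.hot * -1 + 1]
37. n17.wid = 8  [D.pre + 8]
38. n18.env = 20  [S.wid + 12]
39. n18.val = "wp"  ["wp"]
40. n18.sig = -2  [S.wid * 2 - 18]
41. n19.ok = false  [terminal]
42. n18.cnt = "wpk"  [C.val ++ "k"]
43. n20.fin = "kp"  [terminal]
44. n17.idx = -7  [S.wid * 3 - 31]
45. n17.off = 28  [S.wid + 20]
46. n17.pre = 7  [S.wid - 1]
47. n21.hot = true  [C.env == 16]
48. n22.env = 16  [16]
49. n22.val = "nq"  ["nq"]
50. n22.sig = -2  [-2]
51. n23.fin = "kn"  [terminal]
52. n24.acc = 19  [terminal]
53. n22.cnt = "nn"  ["nn"]
54. n21.val = true  [true]
55. n21.off = false  [A.hot == false]
56. n21.mk = false  [A.hot == false]
57. n13.cnt = "mu"  ["mu"]
58. n0.idx = -9  [S.wid - 39]
59. n0.off = 10  [10]
60. n0.pre = -1  [S.wid - 31]

28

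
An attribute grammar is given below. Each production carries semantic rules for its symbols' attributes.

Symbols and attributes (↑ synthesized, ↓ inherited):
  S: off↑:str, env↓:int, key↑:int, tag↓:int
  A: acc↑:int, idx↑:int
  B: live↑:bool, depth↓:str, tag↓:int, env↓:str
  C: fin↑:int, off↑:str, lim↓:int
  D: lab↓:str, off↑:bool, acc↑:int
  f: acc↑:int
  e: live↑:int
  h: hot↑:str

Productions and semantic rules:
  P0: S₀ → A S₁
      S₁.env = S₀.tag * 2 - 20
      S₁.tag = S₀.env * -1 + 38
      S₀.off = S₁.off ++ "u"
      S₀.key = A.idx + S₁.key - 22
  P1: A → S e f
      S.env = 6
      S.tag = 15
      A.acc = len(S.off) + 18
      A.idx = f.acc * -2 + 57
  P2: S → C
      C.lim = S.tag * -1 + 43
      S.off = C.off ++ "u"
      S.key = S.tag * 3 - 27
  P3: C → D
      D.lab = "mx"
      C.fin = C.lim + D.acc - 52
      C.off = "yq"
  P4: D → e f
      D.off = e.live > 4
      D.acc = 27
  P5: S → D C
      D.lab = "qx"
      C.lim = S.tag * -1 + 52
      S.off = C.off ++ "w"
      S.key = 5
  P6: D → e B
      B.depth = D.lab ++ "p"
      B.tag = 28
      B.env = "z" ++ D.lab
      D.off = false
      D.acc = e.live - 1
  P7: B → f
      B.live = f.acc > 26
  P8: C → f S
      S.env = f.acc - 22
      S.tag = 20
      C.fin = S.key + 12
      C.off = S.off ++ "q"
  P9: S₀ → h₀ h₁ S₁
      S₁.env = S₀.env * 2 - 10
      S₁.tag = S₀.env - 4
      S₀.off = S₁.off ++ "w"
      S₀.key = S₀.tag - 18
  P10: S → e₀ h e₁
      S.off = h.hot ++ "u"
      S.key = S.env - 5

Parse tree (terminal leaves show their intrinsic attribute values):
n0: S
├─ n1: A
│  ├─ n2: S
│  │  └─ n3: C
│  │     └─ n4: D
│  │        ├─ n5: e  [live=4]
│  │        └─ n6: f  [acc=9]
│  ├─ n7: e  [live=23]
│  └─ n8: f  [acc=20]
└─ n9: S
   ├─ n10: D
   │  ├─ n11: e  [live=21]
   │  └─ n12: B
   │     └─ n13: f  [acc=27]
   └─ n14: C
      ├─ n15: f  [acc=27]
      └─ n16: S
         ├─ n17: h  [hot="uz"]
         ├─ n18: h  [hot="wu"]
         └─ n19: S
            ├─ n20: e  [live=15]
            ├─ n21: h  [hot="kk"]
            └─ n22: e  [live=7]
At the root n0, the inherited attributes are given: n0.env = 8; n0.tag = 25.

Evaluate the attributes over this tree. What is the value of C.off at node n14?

1. n0.env = 8  [given at root]
2. n0.tag = 25  [given at root]
3. n2.env = 6  [6]
4. n2.tag = 15  [15]
5. n3.lim = 28  [S.tag * -1 + 43]
6. n4.lab = "mx"  ["mx"]
7. n5.live = 4  [terminal]
8. n6.acc = 9  [terminal]
9. n4.off = false  [e.live > 4]
10. n4.acc = 27  [27]
11. n3.fin = 3  [C.lim + D.acc - 52]
12. n3.off = "yq"  ["yq"]
13. n2.off = "yqu"  [C.off ++ "u"]
14. n2.key = 18  [S.tag * 3 - 27]
15. n7.live = 23  [terminal]
16. n8.acc = 20  [terminal]
17. n1.acc = 21  [len(S.off) + 18]
18. n1.idx = 17  [f.acc * -2 + 57]
19. n9.env = 30  [S₀.tag * 2 - 20]
20. n9.tag = 30  [S₀.env * -1 + 38]
21. n10.lab = "qx"  ["qx"]
22. n11.live = 21  [terminal]
23. n12.depth = "qxp"  [D.lab ++ "p"]
24. n12.tag = 28  [28]
25. n12.env = "zqx"  ["z" ++ D.lab]
26. n13.acc = 27  [terminal]
27. n12.live = true  [f.acc > 26]
28. n10.off = false  [false]
29. n10.acc = 20  [e.live - 1]
30. n14.lim = 22  [S.tag * -1 + 52]
31. n15.acc = 27  [terminal]
32. n16.env = 5  [f.acc - 22]
33. n16.tag = 20  [20]
34. n17.hot = "uz"  [terminal]
35. n18.hot = "wu"  [terminal]
36. n19.env = 0  [S₀.env * 2 - 10]
37. n19.tag = 1  [S₀.env - 4]
38. n20.live = 15  [terminal]
39. n21.hot = "kk"  [terminal]
40. n22.live = 7  [terminal]
41. n19.off = "kku"  [h.hot ++ "u"]
42. n19.key = -5  [S.env - 5]
43. n16.off = "kkuw"  [S₁.off ++ "w"]
44. n16.key = 2  [S₀.tag - 18]
45. n14.fin = 14  [S.key + 12]
46. n14.off = "kkuwq"  [S.off ++ "q"]
47. n9.off = "kkuwqw"  [C.off ++ "w"]
48. n9.key = 5  [5]
49. n0.off = "kkuwqwu"  [S₁.off ++ "u"]
50. n0.key = 0  [A.idx + S₁.key - 22]

"kkuwq"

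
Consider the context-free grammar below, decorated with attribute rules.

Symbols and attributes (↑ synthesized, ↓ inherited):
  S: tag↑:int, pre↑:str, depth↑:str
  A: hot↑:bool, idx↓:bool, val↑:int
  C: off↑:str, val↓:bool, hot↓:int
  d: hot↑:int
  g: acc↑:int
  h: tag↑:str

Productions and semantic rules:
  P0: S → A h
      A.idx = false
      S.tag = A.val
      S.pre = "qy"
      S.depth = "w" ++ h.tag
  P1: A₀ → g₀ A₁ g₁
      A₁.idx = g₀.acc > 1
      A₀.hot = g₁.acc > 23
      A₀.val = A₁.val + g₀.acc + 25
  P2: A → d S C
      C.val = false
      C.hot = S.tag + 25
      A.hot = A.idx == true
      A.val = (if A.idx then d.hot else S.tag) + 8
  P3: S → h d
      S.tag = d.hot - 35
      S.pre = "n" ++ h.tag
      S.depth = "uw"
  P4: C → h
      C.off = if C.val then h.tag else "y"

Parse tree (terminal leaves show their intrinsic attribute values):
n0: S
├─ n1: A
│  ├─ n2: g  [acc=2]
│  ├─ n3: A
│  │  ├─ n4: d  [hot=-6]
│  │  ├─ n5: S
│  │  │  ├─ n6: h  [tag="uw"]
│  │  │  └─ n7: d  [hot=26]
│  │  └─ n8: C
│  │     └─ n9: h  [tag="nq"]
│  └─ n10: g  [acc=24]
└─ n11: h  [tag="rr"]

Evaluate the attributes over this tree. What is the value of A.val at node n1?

1. n1.idx = false  [false]
2. n2.acc = 2  [terminal]
3. n3.idx = true  [g₀.acc > 1]
4. n4.hot = -6  [terminal]
5. n6.tag = "uw"  [terminal]
6. n7.hot = 26  [terminal]
7. n5.tag = -9  [d.hot - 35]
8. n5.pre = "nuw"  ["n" ++ h.tag]
9. n5.depth = "uw"  ["uw"]
10. n8.val = false  [false]
11. n8.hot = 16  [S.tag + 25]
12. n9.tag = "nq"  [terminal]
13. n8.off = "y"  [if C.val then h.tag else "y"]
14. n3.hot = true  [A.idx == true]
15. n3.val = 2  [(if A.idx then d.hot else S.tag) + 8]
16. n10.acc = 24  [terminal]
17. n1.hot = true  [g₁.acc > 23]
18. n1.val = 29  [A₁.val + g₀.acc + 25]
19. n11.tag = "rr"  [terminal]
20. n0.tag = 29  [A.val]
21. n0.pre = "qy"  ["qy"]
22. n0.depth = "wrr"  ["w" ++ h.tag]

29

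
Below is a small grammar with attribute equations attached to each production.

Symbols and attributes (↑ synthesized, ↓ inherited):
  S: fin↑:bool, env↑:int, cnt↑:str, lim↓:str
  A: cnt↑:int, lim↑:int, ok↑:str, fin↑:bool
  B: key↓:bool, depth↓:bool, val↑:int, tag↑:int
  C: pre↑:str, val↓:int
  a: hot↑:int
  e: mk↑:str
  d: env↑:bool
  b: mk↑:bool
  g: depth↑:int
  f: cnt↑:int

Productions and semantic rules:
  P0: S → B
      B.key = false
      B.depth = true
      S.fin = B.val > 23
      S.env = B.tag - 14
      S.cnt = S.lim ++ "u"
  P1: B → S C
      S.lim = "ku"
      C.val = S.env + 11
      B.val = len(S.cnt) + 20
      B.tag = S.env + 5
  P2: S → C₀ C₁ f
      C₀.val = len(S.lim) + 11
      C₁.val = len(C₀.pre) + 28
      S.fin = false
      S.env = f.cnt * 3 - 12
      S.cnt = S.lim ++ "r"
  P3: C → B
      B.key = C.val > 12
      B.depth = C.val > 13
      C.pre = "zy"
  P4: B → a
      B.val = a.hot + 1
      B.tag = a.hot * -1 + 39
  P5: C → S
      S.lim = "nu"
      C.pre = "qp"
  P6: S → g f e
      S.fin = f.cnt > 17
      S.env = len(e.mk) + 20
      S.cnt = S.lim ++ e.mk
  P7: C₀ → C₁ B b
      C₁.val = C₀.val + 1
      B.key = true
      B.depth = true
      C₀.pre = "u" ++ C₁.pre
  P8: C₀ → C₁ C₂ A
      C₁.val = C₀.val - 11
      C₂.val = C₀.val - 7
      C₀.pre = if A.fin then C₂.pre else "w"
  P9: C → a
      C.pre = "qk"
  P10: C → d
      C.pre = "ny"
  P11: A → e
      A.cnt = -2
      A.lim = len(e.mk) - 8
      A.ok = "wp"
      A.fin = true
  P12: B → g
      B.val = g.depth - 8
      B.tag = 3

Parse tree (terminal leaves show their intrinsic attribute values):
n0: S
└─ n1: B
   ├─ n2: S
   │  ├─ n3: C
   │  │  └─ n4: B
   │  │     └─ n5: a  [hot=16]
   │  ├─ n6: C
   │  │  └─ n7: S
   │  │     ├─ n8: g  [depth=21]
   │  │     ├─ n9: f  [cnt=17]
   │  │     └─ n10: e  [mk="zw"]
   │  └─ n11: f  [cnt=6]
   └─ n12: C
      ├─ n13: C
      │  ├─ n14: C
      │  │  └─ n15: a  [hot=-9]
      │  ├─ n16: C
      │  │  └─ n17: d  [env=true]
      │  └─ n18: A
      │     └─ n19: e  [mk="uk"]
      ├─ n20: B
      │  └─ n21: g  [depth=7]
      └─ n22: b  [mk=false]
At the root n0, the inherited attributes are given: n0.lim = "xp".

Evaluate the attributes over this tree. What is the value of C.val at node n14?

1. n0.lim = "xp"  [given at root]
2. n1.key = false  [false]
3. n1.depth = true  [true]
4. n2.lim = "ku"  ["ku"]
5. n3.val = 13  [len(S.lim) + 11]
6. n4.key = true  [C.val > 12]
7. n4.depth = false  [C.val > 13]
8. n5.hot = 16  [terminal]
9. n4.val = 17  [a.hot + 1]
10. n4.tag = 23  [a.hot * -1 + 39]
11. n3.pre = "zy"  ["zy"]
12. n6.val = 30  [len(C₀.pre) + 28]
13. n7.lim = "nu"  ["nu"]
14. n8.depth = 21  [terminal]
15. n9.cnt = 17  [terminal]
16. n10.mk = "zw"  [terminal]
17. n7.fin = false  [f.cnt > 17]
18. n7.env = 22  [len(e.mk) + 20]
19. n7.cnt = "nuzw"  [S.lim ++ e.mk]
20. n6.pre = "qp"  ["qp"]
21. n11.cnt = 6  [terminal]
22. n2.fin = false  [false]
23. n2.env = 6  [f.cnt * 3 - 12]
24. n2.cnt = "kur"  [S.lim ++ "r"]
25. n12.val = 17  [S.env + 11]
26. n13.val = 18  [C₀.val + 1]
27. n14.val = 7  [C₀.val - 11]
28. n15.hot = -9  [terminal]
29. n14.pre = "qk"  ["qk"]
30. n16.val = 11  [C₀.val - 7]
31. n17.env = true  [terminal]
32. n16.pre = "ny"  ["ny"]
33. n19.mk = "uk"  [terminal]
34. n18.cnt = -2  [-2]
35. n18.lim = -6  [len(e.mk) - 8]
36. n18.ok = "wp"  ["wp"]
37. n18.fin = true  [true]
38. n13.pre = "ny"  [if A.fin then C₂.pre else "w"]
39. n20.key = true  [true]
40. n20.depth = true  [true]
41. n21.depth = 7  [terminal]
42. n20.val = -1  [g.depth - 8]
43. n20.tag = 3  [3]
44. n22.mk = false  [terminal]
45. n12.pre = "uny"  ["u" ++ C₁.pre]
46. n1.val = 23  [len(S.cnt) + 20]
47. n1.tag = 11  [S.env + 5]
48. n0.fin = false  [B.val > 23]
49. n0.env = -3  [B.tag - 14]
50. n0.cnt = "xpu"  [S.lim ++ "u"]

7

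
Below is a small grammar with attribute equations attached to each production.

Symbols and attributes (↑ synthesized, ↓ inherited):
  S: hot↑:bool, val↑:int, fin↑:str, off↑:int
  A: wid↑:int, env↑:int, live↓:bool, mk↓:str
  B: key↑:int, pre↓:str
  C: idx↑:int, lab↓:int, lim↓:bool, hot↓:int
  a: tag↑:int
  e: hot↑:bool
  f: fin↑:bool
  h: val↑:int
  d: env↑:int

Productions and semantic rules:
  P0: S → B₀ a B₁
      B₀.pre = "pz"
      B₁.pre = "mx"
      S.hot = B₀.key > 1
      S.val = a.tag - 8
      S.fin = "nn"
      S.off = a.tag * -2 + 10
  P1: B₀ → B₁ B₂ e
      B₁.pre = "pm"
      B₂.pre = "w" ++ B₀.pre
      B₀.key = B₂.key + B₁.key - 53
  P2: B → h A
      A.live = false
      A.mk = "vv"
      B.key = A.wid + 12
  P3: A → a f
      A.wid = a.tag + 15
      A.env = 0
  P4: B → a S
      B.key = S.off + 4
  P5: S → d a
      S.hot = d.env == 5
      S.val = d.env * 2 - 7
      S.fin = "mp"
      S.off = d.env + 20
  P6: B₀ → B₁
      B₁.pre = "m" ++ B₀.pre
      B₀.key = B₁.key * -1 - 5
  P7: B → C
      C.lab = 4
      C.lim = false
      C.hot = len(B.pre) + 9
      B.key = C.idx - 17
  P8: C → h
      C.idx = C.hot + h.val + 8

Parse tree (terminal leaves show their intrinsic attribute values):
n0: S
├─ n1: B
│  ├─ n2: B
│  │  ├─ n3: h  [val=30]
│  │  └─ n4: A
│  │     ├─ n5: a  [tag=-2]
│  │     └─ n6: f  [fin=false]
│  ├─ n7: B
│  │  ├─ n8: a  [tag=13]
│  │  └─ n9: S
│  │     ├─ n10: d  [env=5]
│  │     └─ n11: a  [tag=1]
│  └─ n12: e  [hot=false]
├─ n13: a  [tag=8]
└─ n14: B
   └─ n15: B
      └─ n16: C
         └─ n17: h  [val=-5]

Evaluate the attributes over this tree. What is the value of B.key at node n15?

1. n1.pre = "pz"  ["pz"]
2. n2.pre = "pm"  ["pm"]
3. n3.val = 30  [terminal]
4. n4.live = false  [false]
5. n4.mk = "vv"  ["vv"]
6. n5.tag = -2  [terminal]
7. n6.fin = false  [terminal]
8. n4.wid = 13  [a.tag + 15]
9. n4.env = 0  [0]
10. n2.key = 25  [A.wid + 12]
11. n7.pre = "wpz"  ["w" ++ B₀.pre]
12. n8.tag = 13  [terminal]
13. n10.env = 5  [terminal]
14. n11.tag = 1  [terminal]
15. n9.hot = true  [d.env == 5]
16. n9.val = 3  [d.env * 2 - 7]
17. n9.fin = "mp"  ["mp"]
18. n9.off = 25  [d.env + 20]
19. n7.key = 29  [S.off + 4]
20. n12.hot = false  [terminal]
21. n1.key = 1  [B₂.key + B₁.key - 53]
22. n13.tag = 8  [terminal]
23. n14.pre = "mx"  ["mx"]
24. n15.pre = "mmx"  ["m" ++ B₀.pre]
25. n16.lab = 4  [4]
26. n16.lim = false  [false]
27. n16.hot = 12  [len(B.pre) + 9]
28. n17.val = -5  [terminal]
29. n16.idx = 15  [C.hot + h.val + 8]
30. n15.key = -2  [C.idx - 17]
31. n14.key = -3  [B₁.key * -1 - 5]
32. n0.hot = false  [B₀.key > 1]
33. n0.val = 0  [a.tag - 8]
34. n0.fin = "nn"  ["nn"]
35. n0.off = -6  [a.tag * -2 + 10]

-2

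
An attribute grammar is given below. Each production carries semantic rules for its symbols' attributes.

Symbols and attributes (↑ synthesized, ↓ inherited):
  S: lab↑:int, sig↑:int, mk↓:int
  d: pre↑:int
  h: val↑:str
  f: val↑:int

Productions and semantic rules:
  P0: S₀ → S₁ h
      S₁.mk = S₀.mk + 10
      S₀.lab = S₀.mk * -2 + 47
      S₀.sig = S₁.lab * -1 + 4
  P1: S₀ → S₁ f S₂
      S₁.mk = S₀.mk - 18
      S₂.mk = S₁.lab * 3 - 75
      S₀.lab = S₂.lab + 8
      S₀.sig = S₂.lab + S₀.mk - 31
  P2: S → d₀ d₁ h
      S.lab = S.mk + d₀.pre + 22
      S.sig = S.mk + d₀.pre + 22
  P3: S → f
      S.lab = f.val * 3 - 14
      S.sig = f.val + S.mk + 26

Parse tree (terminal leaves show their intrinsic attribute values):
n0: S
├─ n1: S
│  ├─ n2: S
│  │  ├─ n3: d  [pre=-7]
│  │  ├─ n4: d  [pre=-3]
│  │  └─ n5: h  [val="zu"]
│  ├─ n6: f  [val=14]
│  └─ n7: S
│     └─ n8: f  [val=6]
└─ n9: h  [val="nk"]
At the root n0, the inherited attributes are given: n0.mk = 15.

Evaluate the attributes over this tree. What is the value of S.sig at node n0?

-8

1. n0.mk = 15  [given at root]
2. n1.mk = 25  [S₀.mk + 10]
3. n2.mk = 7  [S₀.mk - 18]
4. n3.pre = -7  [terminal]
5. n4.pre = -3  [terminal]
6. n5.val = "zu"  [terminal]
7. n2.lab = 22  [S.mk + d₀.pre + 22]
8. n2.sig = 22  [S.mk + d₀.pre + 22]
9. n6.val = 14  [terminal]
10. n7.mk = -9  [S₁.lab * 3 - 75]
11. n8.val = 6  [terminal]
12. n7.lab = 4  [f.val * 3 - 14]
13. n7.sig = 23  [f.val + S.mk + 26]
14. n1.lab = 12  [S₂.lab + 8]
15. n1.sig = -2  [S₂.lab + S₀.mk - 31]
16. n9.val = "nk"  [terminal]
17. n0.lab = 17  [S₀.mk * -2 + 47]
18. n0.sig = -8  [S₁.lab * -1 + 4]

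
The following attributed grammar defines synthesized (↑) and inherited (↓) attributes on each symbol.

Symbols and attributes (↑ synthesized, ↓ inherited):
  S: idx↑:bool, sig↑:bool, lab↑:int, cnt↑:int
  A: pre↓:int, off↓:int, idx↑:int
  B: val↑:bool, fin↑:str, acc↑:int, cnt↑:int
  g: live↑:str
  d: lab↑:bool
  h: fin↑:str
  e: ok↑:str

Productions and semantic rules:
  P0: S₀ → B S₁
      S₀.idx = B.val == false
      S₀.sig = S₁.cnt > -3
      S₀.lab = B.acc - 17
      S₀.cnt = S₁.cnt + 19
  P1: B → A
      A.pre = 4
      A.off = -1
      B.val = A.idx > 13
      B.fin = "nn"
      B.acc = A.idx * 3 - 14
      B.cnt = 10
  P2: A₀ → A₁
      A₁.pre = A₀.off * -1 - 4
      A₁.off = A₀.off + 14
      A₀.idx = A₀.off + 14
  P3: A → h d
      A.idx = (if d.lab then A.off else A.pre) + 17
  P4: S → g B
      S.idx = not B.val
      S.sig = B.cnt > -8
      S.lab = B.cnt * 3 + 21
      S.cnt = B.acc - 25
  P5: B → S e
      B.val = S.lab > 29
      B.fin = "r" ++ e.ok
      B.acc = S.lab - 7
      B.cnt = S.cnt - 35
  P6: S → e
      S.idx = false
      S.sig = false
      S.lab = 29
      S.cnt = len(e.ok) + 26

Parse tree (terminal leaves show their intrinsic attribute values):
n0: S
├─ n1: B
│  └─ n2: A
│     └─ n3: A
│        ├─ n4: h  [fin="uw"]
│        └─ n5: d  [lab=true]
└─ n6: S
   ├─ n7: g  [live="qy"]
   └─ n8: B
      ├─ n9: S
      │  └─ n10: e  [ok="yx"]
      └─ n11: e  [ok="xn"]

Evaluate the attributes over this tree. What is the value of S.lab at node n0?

8

1. n2.pre = 4  [4]
2. n2.off = -1  [-1]
3. n3.pre = -3  [A₀.off * -1 - 4]
4. n3.off = 13  [A₀.off + 14]
5. n4.fin = "uw"  [terminal]
6. n5.lab = true  [terminal]
7. n3.idx = 30  [(if d.lab then A.off else A.pre) + 17]
8. n2.idx = 13  [A₀.off + 14]
9. n1.val = false  [A.idx > 13]
10. n1.fin = "nn"  ["nn"]
11. n1.acc = 25  [A.idx * 3 - 14]
12. n1.cnt = 10  [10]
13. n7.live = "qy"  [terminal]
14. n10.ok = "yx"  [terminal]
15. n9.idx = false  [false]
16. n9.sig = false  [false]
17. n9.lab = 29  [29]
18. n9.cnt = 28  [len(e.ok) + 26]
19. n11.ok = "xn"  [terminal]
20. n8.val = false  [S.lab > 29]
21. n8.fin = "rxn"  ["r" ++ e.ok]
22. n8.acc = 22  [S.lab - 7]
23. n8.cnt = -7  [S.cnt - 35]
24. n6.idx = true  [not B.val]
25. n6.sig = true  [B.cnt > -8]
26. n6.lab = 0  [B.cnt * 3 + 21]
27. n6.cnt = -3  [B.acc - 25]
28. n0.idx = true  [B.val == false]
29. n0.sig = false  [S₁.cnt > -3]
30. n0.lab = 8  [B.acc - 17]
31. n0.cnt = 16  [S₁.cnt + 19]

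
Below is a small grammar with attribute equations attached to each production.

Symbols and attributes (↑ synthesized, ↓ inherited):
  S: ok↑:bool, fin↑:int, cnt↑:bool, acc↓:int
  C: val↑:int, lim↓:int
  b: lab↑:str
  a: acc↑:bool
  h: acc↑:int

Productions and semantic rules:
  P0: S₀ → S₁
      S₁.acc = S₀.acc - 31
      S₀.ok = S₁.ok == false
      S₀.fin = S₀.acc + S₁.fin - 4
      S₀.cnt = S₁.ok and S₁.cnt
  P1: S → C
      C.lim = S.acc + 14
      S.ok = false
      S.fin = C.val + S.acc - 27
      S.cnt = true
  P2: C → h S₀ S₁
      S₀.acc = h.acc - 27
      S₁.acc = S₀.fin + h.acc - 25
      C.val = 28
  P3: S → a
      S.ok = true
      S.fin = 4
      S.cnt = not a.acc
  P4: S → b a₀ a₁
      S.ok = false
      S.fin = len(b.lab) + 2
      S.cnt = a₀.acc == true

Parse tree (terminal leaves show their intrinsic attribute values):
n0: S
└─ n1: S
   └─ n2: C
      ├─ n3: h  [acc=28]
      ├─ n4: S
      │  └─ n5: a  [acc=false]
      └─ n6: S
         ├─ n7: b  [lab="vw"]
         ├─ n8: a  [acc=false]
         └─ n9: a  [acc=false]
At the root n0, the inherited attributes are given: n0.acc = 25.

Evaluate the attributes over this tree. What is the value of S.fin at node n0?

16

1. n0.acc = 25  [given at root]
2. n1.acc = -6  [S₀.acc - 31]
3. n2.lim = 8  [S.acc + 14]
4. n3.acc = 28  [terminal]
5. n4.acc = 1  [h.acc - 27]
6. n5.acc = false  [terminal]
7. n4.ok = true  [true]
8. n4.fin = 4  [4]
9. n4.cnt = true  [not a.acc]
10. n6.acc = 7  [S₀.fin + h.acc - 25]
11. n7.lab = "vw"  [terminal]
12. n8.acc = false  [terminal]
13. n9.acc = false  [terminal]
14. n6.ok = false  [false]
15. n6.fin = 4  [len(b.lab) + 2]
16. n6.cnt = false  [a₀.acc == true]
17. n2.val = 28  [28]
18. n1.ok = false  [false]
19. n1.fin = -5  [C.val + S.acc - 27]
20. n1.cnt = true  [true]
21. n0.ok = true  [S₁.ok == false]
22. n0.fin = 16  [S₀.acc + S₁.fin - 4]
23. n0.cnt = false  [S₁.ok and S₁.cnt]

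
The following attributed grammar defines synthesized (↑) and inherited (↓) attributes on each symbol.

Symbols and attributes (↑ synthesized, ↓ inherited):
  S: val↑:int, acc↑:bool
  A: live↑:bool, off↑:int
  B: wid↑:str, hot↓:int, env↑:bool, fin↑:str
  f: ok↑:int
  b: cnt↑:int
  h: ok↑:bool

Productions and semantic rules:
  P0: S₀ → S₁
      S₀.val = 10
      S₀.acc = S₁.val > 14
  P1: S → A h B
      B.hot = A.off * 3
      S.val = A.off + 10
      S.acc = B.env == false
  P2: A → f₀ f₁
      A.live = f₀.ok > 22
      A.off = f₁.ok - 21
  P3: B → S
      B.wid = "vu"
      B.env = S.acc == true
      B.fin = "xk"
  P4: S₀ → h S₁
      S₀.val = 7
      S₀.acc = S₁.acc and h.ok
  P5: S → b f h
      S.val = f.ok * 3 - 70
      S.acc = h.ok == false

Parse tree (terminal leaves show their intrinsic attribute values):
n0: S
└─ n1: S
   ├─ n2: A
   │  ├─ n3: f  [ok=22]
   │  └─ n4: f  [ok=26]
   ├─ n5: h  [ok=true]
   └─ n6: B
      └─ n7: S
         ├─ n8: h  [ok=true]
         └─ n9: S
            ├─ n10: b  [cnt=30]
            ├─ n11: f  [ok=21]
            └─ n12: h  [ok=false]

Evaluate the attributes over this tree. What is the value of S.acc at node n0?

1. n3.ok = 22  [terminal]
2. n4.ok = 26  [terminal]
3. n2.live = false  [f₀.ok > 22]
4. n2.off = 5  [f₁.ok - 21]
5. n5.ok = true  [terminal]
6. n6.hot = 15  [A.off * 3]
7. n8.ok = true  [terminal]
8. n10.cnt = 30  [terminal]
9. n11.ok = 21  [terminal]
10. n12.ok = false  [terminal]
11. n9.val = -7  [f.ok * 3 - 70]
12. n9.acc = true  [h.ok == false]
13. n7.val = 7  [7]
14. n7.acc = true  [S₁.acc and h.ok]
15. n6.wid = "vu"  ["vu"]
16. n6.env = true  [S.acc == true]
17. n6.fin = "xk"  ["xk"]
18. n1.val = 15  [A.off + 10]
19. n1.acc = false  [B.env == false]
20. n0.val = 10  [10]
21. n0.acc = true  [S₁.val > 14]

true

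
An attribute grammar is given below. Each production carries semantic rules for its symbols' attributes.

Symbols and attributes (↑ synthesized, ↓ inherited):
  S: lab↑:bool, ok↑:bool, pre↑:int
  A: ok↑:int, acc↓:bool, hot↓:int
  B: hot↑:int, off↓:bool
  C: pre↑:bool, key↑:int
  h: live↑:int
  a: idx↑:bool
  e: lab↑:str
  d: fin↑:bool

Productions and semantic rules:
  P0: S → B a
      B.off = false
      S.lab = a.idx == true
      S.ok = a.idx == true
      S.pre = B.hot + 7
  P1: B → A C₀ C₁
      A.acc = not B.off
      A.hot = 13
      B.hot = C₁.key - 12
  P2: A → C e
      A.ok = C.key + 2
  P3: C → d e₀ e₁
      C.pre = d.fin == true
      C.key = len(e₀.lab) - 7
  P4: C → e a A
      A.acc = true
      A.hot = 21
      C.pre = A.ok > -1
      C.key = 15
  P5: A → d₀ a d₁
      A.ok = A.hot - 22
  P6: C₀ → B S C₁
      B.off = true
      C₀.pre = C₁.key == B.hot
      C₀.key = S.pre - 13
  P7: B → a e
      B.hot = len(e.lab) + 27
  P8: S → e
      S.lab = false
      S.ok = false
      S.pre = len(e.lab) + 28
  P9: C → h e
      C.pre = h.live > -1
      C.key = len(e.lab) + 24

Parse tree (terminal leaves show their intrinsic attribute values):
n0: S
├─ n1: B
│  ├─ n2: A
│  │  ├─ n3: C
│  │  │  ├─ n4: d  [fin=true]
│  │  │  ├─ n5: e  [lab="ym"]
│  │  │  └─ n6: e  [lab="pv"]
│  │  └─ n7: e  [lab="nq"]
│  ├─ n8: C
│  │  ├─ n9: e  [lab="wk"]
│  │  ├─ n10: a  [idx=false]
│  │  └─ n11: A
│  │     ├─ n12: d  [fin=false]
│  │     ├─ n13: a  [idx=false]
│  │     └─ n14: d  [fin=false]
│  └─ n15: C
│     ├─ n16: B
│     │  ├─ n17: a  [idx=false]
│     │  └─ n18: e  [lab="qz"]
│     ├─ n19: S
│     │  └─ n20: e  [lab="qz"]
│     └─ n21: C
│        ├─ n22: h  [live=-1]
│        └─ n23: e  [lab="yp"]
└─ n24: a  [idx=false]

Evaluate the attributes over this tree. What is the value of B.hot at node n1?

5

1. n1.off = false  [false]
2. n2.acc = true  [not B.off]
3. n2.hot = 13  [13]
4. n4.fin = true  [terminal]
5. n5.lab = "ym"  [terminal]
6. n6.lab = "pv"  [terminal]
7. n3.pre = true  [d.fin == true]
8. n3.key = -5  [len(e₀.lab) - 7]
9. n7.lab = "nq"  [terminal]
10. n2.ok = -3  [C.key + 2]
11. n9.lab = "wk"  [terminal]
12. n10.idx = false  [terminal]
13. n11.acc = true  [true]
14. n11.hot = 21  [21]
15. n12.fin = false  [terminal]
16. n13.idx = false  [terminal]
17. n14.fin = false  [terminal]
18. n11.ok = -1  [A.hot - 22]
19. n8.pre = false  [A.ok > -1]
20. n8.key = 15  [15]
21. n16.off = true  [true]
22. n17.idx = false  [terminal]
23. n18.lab = "qz"  [terminal]
24. n16.hot = 29  [len(e.lab) + 27]
25. n20.lab = "qz"  [terminal]
26. n19.lab = false  [false]
27. n19.ok = false  [false]
28. n19.pre = 30  [len(e.lab) + 28]
29. n22.live = -1  [terminal]
30. n23.lab = "yp"  [terminal]
31. n21.pre = false  [h.live > -1]
32. n21.key = 26  [len(e.lab) + 24]
33. n15.pre = false  [C₁.key == B.hot]
34. n15.key = 17  [S.pre - 13]
35. n1.hot = 5  [C₁.key - 12]
36. n24.idx = false  [terminal]
37. n0.lab = false  [a.idx == true]
38. n0.ok = false  [a.idx == true]
39. n0.pre = 12  [B.hot + 7]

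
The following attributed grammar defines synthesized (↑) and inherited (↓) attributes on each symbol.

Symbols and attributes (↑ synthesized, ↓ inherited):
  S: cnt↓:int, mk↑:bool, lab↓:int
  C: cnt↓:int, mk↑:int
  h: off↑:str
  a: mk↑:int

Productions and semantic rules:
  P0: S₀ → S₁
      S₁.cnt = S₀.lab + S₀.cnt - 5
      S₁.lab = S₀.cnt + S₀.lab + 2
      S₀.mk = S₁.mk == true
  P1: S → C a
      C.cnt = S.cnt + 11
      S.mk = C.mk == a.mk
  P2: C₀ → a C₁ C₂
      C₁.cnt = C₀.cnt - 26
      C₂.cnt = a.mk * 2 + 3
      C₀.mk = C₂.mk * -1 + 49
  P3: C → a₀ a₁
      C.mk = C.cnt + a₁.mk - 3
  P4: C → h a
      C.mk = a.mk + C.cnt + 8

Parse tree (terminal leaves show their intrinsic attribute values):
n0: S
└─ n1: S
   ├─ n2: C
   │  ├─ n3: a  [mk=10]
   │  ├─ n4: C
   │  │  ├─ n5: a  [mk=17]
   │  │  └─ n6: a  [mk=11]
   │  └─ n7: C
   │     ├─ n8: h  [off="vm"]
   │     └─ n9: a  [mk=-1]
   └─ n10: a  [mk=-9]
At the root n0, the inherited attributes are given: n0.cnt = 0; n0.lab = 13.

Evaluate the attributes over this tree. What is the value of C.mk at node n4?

1. n0.cnt = 0  [given at root]
2. n0.lab = 13  [given at root]
3. n1.cnt = 8  [S₀.lab + S₀.cnt - 5]
4. n1.lab = 15  [S₀.cnt + S₀.lab + 2]
5. n2.cnt = 19  [S.cnt + 11]
6. n3.mk = 10  [terminal]
7. n4.cnt = -7  [C₀.cnt - 26]
8. n5.mk = 17  [terminal]
9. n6.mk = 11  [terminal]
10. n4.mk = 1  [C.cnt + a₁.mk - 3]
11. n7.cnt = 23  [a.mk * 2 + 3]
12. n8.off = "vm"  [terminal]
13. n9.mk = -1  [terminal]
14. n7.mk = 30  [a.mk + C.cnt + 8]
15. n2.mk = 19  [C₂.mk * -1 + 49]
16. n10.mk = -9  [terminal]
17. n1.mk = false  [C.mk == a.mk]
18. n0.mk = false  [S₁.mk == true]

1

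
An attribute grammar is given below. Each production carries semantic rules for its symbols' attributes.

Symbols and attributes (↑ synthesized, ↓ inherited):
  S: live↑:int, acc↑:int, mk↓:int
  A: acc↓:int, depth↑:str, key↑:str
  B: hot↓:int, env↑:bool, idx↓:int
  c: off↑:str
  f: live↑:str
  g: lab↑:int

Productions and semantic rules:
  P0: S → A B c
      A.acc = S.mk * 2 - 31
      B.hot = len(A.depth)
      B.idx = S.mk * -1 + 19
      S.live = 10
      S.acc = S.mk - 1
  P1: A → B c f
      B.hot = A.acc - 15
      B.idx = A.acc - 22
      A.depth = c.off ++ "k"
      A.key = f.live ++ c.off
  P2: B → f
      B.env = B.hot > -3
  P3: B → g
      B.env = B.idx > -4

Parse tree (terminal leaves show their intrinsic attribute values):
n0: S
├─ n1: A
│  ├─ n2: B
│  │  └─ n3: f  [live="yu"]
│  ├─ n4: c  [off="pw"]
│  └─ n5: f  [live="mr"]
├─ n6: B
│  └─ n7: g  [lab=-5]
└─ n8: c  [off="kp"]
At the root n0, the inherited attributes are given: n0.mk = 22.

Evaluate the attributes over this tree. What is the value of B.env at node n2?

1. n0.mk = 22  [given at root]
2. n1.acc = 13  [S.mk * 2 - 31]
3. n2.hot = -2  [A.acc - 15]
4. n2.idx = -9  [A.acc - 22]
5. n3.live = "yu"  [terminal]
6. n2.env = true  [B.hot > -3]
7. n4.off = "pw"  [terminal]
8. n5.live = "mr"  [terminal]
9. n1.depth = "pwk"  [c.off ++ "k"]
10. n1.key = "mrpw"  [f.live ++ c.off]
11. n6.hot = 3  [len(A.depth)]
12. n6.idx = -3  [S.mk * -1 + 19]
13. n7.lab = -5  [terminal]
14. n6.env = true  [B.idx > -4]
15. n8.off = "kp"  [terminal]
16. n0.live = 10  [10]
17. n0.acc = 21  [S.mk - 1]

true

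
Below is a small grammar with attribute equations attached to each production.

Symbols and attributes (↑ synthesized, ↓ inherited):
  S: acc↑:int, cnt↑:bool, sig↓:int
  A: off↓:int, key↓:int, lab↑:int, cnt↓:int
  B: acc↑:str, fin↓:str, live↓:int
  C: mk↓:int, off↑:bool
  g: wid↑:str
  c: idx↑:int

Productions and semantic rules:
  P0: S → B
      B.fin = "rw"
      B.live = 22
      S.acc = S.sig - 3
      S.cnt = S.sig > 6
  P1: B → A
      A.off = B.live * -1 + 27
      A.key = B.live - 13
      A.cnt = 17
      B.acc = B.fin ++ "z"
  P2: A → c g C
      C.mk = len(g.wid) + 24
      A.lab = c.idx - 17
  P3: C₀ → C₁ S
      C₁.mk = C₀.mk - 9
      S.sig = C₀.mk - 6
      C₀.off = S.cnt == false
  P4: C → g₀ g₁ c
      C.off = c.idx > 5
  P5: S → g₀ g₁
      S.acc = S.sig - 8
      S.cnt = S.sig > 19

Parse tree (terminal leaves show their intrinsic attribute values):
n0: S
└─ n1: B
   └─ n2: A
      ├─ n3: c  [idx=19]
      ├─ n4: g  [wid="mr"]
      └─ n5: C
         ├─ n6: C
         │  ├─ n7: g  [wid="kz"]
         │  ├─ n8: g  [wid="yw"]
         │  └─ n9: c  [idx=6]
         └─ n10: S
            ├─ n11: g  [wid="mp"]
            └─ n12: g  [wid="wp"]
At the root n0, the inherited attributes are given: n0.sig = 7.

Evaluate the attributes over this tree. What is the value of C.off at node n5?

1. n0.sig = 7  [given at root]
2. n1.fin = "rw"  ["rw"]
3. n1.live = 22  [22]
4. n2.off = 5  [B.live * -1 + 27]
5. n2.key = 9  [B.live - 13]
6. n2.cnt = 17  [17]
7. n3.idx = 19  [terminal]
8. n4.wid = "mr"  [terminal]
9. n5.mk = 26  [len(g.wid) + 24]
10. n6.mk = 17  [C₀.mk - 9]
11. n7.wid = "kz"  [terminal]
12. n8.wid = "yw"  [terminal]
13. n9.idx = 6  [terminal]
14. n6.off = true  [c.idx > 5]
15. n10.sig = 20  [C₀.mk - 6]
16. n11.wid = "mp"  [terminal]
17. n12.wid = "wp"  [terminal]
18. n10.acc = 12  [S.sig - 8]
19. n10.cnt = true  [S.sig > 19]
20. n5.off = false  [S.cnt == false]
21. n2.lab = 2  [c.idx - 17]
22. n1.acc = "rwz"  [B.fin ++ "z"]
23. n0.acc = 4  [S.sig - 3]
24. n0.cnt = true  [S.sig > 6]

false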